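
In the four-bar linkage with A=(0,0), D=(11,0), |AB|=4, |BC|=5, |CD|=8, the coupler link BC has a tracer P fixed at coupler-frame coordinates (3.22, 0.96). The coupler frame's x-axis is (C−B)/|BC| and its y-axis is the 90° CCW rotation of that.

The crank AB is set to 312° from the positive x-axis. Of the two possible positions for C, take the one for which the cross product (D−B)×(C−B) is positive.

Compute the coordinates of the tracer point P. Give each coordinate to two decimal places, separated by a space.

2.09 0.34

A=(0,0), D=(11.00,0)
B = A + 4.00·(cos312°, sin312°) = (2.6765, -2.9726)
|BD| = 8.8384
circle(B,5.00) ∩ circle(D,8.00): a=2.2129, h=4.4837
  candidates: C₊=(3.2525,1.9941) cross=39.628; C₋=(6.2685,-6.4508) cross=-39.628
  mode + wants cross > 0 → take C=(3.2525,1.9941) (cross=39.628)
ex = (C−B)/|BC| = (0.1152,0.9933); ey = (-0.9933,0.1152)
P = B + 3.22·ex + 0.96·ey = (2.0939,0.3366)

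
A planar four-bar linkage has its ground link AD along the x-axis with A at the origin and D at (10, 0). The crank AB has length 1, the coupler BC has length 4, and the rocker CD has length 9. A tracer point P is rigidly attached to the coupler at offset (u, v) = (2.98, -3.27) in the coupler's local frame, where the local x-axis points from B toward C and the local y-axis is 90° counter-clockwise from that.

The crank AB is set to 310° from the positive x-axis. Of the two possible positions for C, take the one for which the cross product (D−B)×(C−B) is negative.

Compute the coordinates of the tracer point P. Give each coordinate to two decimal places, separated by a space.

-1.23 -4.77

A=(0,0), D=(10.00,0)
B = A + 1.00·(cos310°, sin310°) = (0.6428, -0.7660)
|BD| = 9.3885
circle(B,4.00) ∩ circle(D,9.00): a=1.2326, h=3.8054
  candidates: C₊=(1.5608,3.1272) cross=35.727; C₋=(2.1818,-4.4581) cross=-35.727
  mode - wants cross < 0 → take C=(2.1818,-4.4581) (cross=-35.727)
ex = (C−B)/|BC| = (0.3847,-0.9230); ey = (0.9230,0.3847)
P = B + 2.98·ex + -3.27·ey = (-1.2290,-4.7748)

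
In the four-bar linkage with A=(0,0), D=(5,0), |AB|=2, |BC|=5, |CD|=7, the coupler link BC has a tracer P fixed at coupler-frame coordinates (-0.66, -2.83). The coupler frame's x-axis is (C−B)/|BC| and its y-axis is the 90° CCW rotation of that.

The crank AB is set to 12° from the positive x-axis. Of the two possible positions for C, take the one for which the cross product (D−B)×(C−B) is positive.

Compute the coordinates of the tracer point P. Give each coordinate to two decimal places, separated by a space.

A=(0,0), D=(5.00,0)
B = A + 2.00·(cos12°, sin12°) = (1.9563, 0.4158)
|BD| = 3.0720
circle(B,5.00) ∩ circle(D,7.00): a=-2.3703, h=4.4025
  candidates: C₊=(0.2037,5.0986) cross=13.524; C₋=(-0.9881,-3.6253) cross=-13.524
  mode + wants cross > 0 → take C=(0.2037,5.0986) (cross=13.524)
ex = (C−B)/|BC| = (-0.3505,0.9366); ey = (-0.9366,-0.3505)
P = B + -0.66·ex + -2.83·ey = (4.8381,0.7896)

4.84 0.79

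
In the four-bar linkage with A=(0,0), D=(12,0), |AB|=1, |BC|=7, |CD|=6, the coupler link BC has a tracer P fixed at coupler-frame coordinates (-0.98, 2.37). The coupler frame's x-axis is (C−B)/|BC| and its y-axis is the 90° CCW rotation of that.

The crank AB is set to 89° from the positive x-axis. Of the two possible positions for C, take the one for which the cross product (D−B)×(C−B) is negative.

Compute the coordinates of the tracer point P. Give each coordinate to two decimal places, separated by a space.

0.15 3.56

A=(0,0), D=(12.00,0)
B = A + 1.00·(cos89°, sin89°) = (0.0175, 0.9998)
|BD| = 12.0242
circle(B,7.00) ∩ circle(D,6.00): a=6.5527, h=2.4622
  candidates: C₊=(6.7522,2.9087) cross=29.606; C₋=(6.3427,-1.9987) cross=-29.606
  mode - wants cross < 0 → take C=(6.3427,-1.9987) (cross=-29.606)
ex = (C−B)/|BC| = (0.9036,-0.4284); ey = (0.4284,0.9036)
P = B + -0.98·ex + 2.37·ey = (0.1471,3.5612)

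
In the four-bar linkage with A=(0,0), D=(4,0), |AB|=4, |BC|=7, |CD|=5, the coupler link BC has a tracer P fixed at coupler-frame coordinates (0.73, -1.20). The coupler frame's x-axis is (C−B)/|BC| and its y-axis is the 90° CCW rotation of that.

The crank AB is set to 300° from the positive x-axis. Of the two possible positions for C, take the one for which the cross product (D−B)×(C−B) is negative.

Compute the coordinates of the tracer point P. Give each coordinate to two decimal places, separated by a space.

A=(0,0), D=(4.00,0)
B = A + 4.00·(cos300°, sin300°) = (2.0000, -3.4641)
|BD| = 4.0000
circle(B,7.00) ∩ circle(D,5.00): a=5.0000, h=4.8990
  candidates: C₊=(0.2574,3.3155) cross=19.596; C₋=(8.7426,-1.5835) cross=-19.596
  mode - wants cross < 0 → take C=(8.7426,-1.5835) (cross=-19.596)
ex = (C−B)/|BC| = (0.9632,0.2687); ey = (-0.2687,0.9632)
P = B + 0.73·ex + -1.20·ey = (3.0256,-4.4239)

3.03 -4.42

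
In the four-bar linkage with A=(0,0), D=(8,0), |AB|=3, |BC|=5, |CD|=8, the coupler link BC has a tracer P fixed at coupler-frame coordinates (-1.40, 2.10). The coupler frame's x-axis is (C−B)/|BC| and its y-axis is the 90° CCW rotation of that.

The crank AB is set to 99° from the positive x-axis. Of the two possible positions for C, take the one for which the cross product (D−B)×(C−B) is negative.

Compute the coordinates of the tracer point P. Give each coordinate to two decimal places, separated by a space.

A=(0,0), D=(8.00,0)
B = A + 3.00·(cos99°, sin99°) = (-0.4693, 2.9631)
|BD| = 8.9727
circle(B,5.00) ∩ circle(D,8.00): a=2.3131, h=4.4328
  candidates: C₊=(3.1779,6.3833) cross=39.774; C₋=(0.2502,-1.9849) cross=-39.774
  mode - wants cross < 0 → take C=(0.2502,-1.9849) (cross=-39.774)
ex = (C−B)/|BC| = (0.1439,-0.9896); ey = (0.9896,0.1439)
P = B + -1.40·ex + 2.10·ey = (1.4074,4.6507)

1.41 4.65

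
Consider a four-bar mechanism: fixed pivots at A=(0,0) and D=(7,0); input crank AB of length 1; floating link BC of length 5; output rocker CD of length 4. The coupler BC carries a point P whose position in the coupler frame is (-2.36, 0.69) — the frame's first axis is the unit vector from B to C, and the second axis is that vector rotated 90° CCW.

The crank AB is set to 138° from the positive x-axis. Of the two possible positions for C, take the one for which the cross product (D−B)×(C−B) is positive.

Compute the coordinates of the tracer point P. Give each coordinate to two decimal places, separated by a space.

A=(0,0), D=(7.00,0)
B = A + 1.00·(cos138°, sin138°) = (-0.7431, 0.6691)
|BD| = 7.7720
circle(B,5.00) ∩ circle(D,4.00): a=4.4650, h=2.2503
  candidates: C₊=(3.8990,2.5266) cross=17.489; C₋=(3.5115,-1.9572) cross=-17.489
  mode + wants cross > 0 → take C=(3.8990,2.5266) (cross=17.489)
ex = (C−B)/|BC| = (0.9284,0.3715); ey = (-0.3715,0.9284)
P = B + -2.36·ex + 0.69·ey = (-3.1906,0.4330)

-3.19 0.43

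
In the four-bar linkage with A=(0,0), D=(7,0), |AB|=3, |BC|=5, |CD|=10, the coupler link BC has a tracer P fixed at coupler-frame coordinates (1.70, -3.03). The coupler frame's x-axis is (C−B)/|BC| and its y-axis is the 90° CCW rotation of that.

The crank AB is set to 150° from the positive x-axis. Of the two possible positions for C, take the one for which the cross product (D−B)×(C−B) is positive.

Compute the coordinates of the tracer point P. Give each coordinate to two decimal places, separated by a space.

A=(0,0), D=(7.00,0)
B = A + 3.00·(cos150°, sin150°) = (-2.5981, 1.5000)
|BD| = 9.7146
circle(B,5.00) ∩ circle(D,10.00): a=0.9971, h=4.8996
  candidates: C₊=(-0.8564,6.1868) cross=47.597; C₋=(-2.3694,-3.4948) cross=-47.597
  mode + wants cross > 0 → take C=(-0.8564,6.1868) (cross=47.597)
ex = (C−B)/|BC| = (0.3483,0.9374); ey = (-0.9374,0.3483)
P = B + 1.70·ex + -3.03·ey = (0.8343,2.0381)

0.83 2.04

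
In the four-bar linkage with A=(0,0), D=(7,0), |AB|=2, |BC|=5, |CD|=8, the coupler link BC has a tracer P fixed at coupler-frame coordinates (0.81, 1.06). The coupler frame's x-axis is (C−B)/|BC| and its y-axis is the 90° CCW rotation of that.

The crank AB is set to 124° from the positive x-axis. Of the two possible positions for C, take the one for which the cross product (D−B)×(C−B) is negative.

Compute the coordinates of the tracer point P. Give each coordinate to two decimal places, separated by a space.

0.06 1.03

A=(0,0), D=(7.00,0)
B = A + 2.00·(cos124°, sin124°) = (-1.1184, 1.6581)
|BD| = 8.2860
circle(B,5.00) ∩ circle(D,8.00): a=1.7896, h=4.6688
  candidates: C₊=(1.5693,5.8743) cross=38.685; C₋=(-0.2992,-3.2744) cross=-38.685
  mode - wants cross < 0 → take C=(-0.2992,-3.2744) (cross=-38.685)
ex = (C−B)/|BC| = (0.1638,-0.9865); ey = (0.9865,0.1638)
P = B + 0.81·ex + 1.06·ey = (0.0600,1.0327)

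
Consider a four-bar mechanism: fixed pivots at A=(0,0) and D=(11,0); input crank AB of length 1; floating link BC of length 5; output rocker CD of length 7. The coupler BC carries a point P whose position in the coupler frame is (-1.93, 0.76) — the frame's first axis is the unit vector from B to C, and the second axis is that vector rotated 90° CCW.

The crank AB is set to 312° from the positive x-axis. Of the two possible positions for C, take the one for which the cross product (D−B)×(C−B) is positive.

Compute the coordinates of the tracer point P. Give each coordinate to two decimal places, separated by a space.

A=(0,0), D=(11.00,0)
B = A + 1.00·(cos312°, sin312°) = (0.6691, -0.7431)
|BD| = 10.3576
circle(B,5.00) ∩ circle(D,7.00): a=4.0202, h=2.9729
  candidates: C₊=(4.4657,2.5105) cross=30.792; C₋=(4.8923,-3.4199) cross=-30.792
  mode + wants cross > 0 → take C=(4.4657,2.5105) (cross=30.792)
ex = (C−B)/|BC| = (0.7593,0.6507); ey = (-0.6507,0.7593)
P = B + -1.93·ex + 0.76·ey = (-1.2909,-1.4220)

-1.29 -1.42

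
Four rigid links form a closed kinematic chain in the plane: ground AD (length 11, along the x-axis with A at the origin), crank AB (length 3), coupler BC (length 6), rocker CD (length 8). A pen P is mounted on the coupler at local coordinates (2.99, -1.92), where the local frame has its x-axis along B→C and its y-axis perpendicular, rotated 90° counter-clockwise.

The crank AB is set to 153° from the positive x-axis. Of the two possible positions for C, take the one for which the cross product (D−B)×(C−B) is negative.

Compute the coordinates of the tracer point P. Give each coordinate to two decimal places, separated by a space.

-0.45 -1.41

A=(0,0), D=(11.00,0)
B = A + 3.00·(cos153°, sin153°) = (-2.6730, 1.3620)
|BD| = 13.7407
circle(B,6.00) ∩ circle(D,8.00): a=5.8515, h=1.3268
  candidates: C₊=(3.2811,2.1022) cross=18.231; C₋=(3.0181,-0.5383) cross=-18.231
  mode - wants cross < 0 → take C=(3.0181,-0.5383) (cross=-18.231)
ex = (C−B)/|BC| = (0.9485,-0.3167); ey = (0.3167,0.9485)
P = B + 2.99·ex + -1.92·ey = (-0.4450,-1.4061)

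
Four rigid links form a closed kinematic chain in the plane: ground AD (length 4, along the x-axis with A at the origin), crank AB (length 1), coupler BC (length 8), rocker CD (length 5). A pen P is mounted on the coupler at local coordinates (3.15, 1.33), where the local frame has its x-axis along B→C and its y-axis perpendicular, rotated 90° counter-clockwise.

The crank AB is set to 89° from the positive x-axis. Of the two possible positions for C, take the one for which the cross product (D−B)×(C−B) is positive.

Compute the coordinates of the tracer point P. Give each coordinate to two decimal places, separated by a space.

2.62 3.22

A=(0,0), D=(4.00,0)
B = A + 1.00·(cos89°, sin89°) = (0.0175, 0.9998)
|BD| = 4.1061
circle(B,8.00) ∩ circle(D,5.00): a=6.8021, h=4.2109
  candidates: C₊=(7.6401,3.4277) cross=17.291; C₋=(5.5894,-4.7407) cross=-17.291
  mode + wants cross > 0 → take C=(7.6401,3.4277) (cross=17.291)
ex = (C−B)/|BC| = (0.9528,0.3035); ey = (-0.3035,0.9528)
P = B + 3.15·ex + 1.33·ey = (2.6152,3.2231)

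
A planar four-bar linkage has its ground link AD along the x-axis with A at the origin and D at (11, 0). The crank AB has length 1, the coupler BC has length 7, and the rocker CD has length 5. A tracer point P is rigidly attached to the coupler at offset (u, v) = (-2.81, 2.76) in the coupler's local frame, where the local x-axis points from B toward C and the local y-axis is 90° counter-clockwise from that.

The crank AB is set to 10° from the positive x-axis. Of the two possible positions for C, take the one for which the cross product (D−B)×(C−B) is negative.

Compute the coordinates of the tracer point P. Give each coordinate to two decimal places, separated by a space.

A=(0,0), D=(11.00,0)
B = A + 1.00·(cos10°, sin10°) = (0.9848, 0.1736)
|BD| = 10.0167
circle(B,7.00) ∩ circle(D,5.00): a=6.2063, h=3.2375
  candidates: C₊=(7.2463,3.3030) cross=32.429; C₋=(7.1341,-3.1709) cross=-32.429
  mode - wants cross < 0 → take C=(7.1341,-3.1709) (cross=-32.429)
ex = (C−B)/|BC| = (0.8785,-0.4778); ey = (0.4778,0.8785)
P = B + -2.81·ex + 2.76·ey = (-0.1650,3.9408)

-0.16 3.94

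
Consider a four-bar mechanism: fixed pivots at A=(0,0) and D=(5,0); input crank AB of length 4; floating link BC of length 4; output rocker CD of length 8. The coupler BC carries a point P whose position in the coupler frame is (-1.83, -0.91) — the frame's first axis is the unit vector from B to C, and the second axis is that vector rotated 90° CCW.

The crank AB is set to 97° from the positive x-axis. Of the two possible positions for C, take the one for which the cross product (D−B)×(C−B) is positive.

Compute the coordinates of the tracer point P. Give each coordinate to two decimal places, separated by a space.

A=(0,0), D=(5.00,0)
B = A + 4.00·(cos97°, sin97°) = (-0.4875, 3.9702)
|BD| = 6.7731
circle(B,4.00) ∩ circle(D,8.00): a=-0.1569, h=3.9969
  candidates: C₊=(1.7283,7.3004) cross=27.072; C₋=(-2.9575,0.8239) cross=-27.072
  mode + wants cross > 0 → take C=(1.7283,7.3004) (cross=27.072)
ex = (C−B)/|BC| = (0.5539,0.8326); ey = (-0.8326,0.5539)
P = B + -1.83·ex + -0.91·ey = (-0.7436,1.9425)

-0.74 1.94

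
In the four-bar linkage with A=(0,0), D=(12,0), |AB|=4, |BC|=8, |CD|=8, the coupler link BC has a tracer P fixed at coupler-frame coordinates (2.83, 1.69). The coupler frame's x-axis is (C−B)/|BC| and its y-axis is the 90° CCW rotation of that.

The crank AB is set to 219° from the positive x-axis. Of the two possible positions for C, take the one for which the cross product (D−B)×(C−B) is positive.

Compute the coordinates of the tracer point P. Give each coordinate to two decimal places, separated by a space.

-1.32 0.25

A=(0,0), D=(12.00,0)
B = A + 4.00·(cos219°, sin219°) = (-3.1086, -2.5173)
|BD| = 15.3169
circle(B,8.00) ∩ circle(D,8.00): a=7.6584, h=2.3127
  candidates: C₊=(4.0656,1.0226) cross=35.423; C₋=(4.8258,-3.5399) cross=-35.423
  mode + wants cross > 0 → take C=(4.0656,1.0226) (cross=35.423)
ex = (C−B)/|BC| = (0.8968,0.4425); ey = (-0.4425,0.8968)
P = B + 2.83·ex + 1.69·ey = (-1.3185,0.2505)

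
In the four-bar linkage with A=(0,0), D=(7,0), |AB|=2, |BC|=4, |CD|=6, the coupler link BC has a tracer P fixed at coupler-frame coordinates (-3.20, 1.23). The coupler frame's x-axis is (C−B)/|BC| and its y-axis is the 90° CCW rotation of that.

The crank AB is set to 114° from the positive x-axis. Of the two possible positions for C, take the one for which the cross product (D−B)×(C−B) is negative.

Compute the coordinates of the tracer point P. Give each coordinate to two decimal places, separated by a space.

A=(0,0), D=(7.00,0)
B = A + 2.00·(cos114°, sin114°) = (-0.8135, 1.8271)
|BD| = 8.0243
circle(B,4.00) ∩ circle(D,6.00): a=2.7659, h=2.8896
  candidates: C₊=(2.5377,4.0110) cross=23.187; C₋=(1.2218,-1.6164) cross=-23.187
  mode - wants cross < 0 → take C=(1.2218,-1.6164) (cross=-23.187)
ex = (C−B)/|BC| = (0.5088,-0.8609); ey = (0.8609,0.5088)
P = B + -3.20·ex + 1.23·ey = (-1.3828,5.2077)

-1.38 5.21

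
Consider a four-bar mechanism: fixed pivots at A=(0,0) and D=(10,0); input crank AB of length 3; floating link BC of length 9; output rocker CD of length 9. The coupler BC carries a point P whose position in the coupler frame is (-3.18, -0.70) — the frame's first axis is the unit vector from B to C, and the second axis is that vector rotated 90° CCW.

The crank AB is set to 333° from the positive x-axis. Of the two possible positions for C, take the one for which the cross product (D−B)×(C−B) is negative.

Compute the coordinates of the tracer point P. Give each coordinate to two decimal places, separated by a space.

A=(0,0), D=(10.00,0)
B = A + 3.00·(cos333°, sin333°) = (2.6730, -1.3620)
|BD| = 7.4525
circle(B,9.00) ∩ circle(D,9.00): a=3.7262, h=8.1924
  candidates: C₊=(4.8393,7.3734) cross=61.054; C₋=(7.8337,-8.7354) cross=-61.054
  mode - wants cross < 0 → take C=(7.8337,-8.7354) (cross=-61.054)
ex = (C−B)/|BC| = (0.5734,-0.8193); ey = (0.8193,0.5734)
P = B + -3.18·ex + -0.70·ey = (0.2761,0.8419)

0.28 0.84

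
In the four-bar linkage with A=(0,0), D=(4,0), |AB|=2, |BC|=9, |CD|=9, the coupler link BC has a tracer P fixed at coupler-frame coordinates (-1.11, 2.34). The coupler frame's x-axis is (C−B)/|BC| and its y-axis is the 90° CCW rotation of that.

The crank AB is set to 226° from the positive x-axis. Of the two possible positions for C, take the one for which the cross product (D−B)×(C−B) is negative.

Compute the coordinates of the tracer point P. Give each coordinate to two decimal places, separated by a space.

-0.03 0.77

A=(0,0), D=(4.00,0)
B = A + 2.00·(cos226°, sin226°) = (-1.3893, -1.4387)
|BD| = 5.5780
circle(B,9.00) ∩ circle(D,9.00): a=2.7890, h=8.5569
  candidates: C₊=(-0.9017,7.5481) cross=47.731; C₋=(3.5123,-8.9868) cross=-47.731
  mode - wants cross < 0 → take C=(3.5123,-8.9868) (cross=-47.731)
ex = (C−B)/|BC| = (0.5446,-0.8387); ey = (0.8387,0.5446)
P = B + -1.11·ex + 2.34·ey = (-0.0313,0.7667)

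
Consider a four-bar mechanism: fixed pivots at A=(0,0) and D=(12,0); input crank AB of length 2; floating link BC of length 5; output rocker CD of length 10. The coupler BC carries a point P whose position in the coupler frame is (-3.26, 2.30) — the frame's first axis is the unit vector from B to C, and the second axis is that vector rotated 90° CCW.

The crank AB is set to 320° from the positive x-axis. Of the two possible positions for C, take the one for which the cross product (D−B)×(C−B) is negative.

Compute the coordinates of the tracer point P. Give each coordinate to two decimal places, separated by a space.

2.09 2.66

A=(0,0), D=(12.00,0)
B = A + 2.00·(cos320°, sin320°) = (1.5321, -1.2856)
|BD| = 10.5466
circle(B,5.00) ∩ circle(D,10.00): a=1.7176, h=4.6957
  candidates: C₊=(2.6645,3.5845) cross=49.524; C₋=(3.8093,-5.7369) cross=-49.524
  mode - wants cross < 0 → take C=(3.8093,-5.7369) (cross=-49.524)
ex = (C−B)/|BC| = (0.4554,-0.8903); ey = (0.8903,0.4554)
P = B + -3.26·ex + 2.30·ey = (2.0950,2.6642)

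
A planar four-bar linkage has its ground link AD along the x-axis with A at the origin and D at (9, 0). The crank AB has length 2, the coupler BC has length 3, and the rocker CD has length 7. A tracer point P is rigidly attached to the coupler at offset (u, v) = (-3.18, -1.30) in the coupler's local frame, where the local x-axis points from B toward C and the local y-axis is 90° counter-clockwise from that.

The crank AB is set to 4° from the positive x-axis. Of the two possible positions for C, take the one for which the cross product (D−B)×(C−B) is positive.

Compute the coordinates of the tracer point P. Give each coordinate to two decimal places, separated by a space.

2.51 -3.26

A=(0,0), D=(9.00,0)
B = A + 2.00·(cos4°, sin4°) = (1.9951, 0.1395)
|BD| = 7.0063
circle(B,3.00) ∩ circle(D,7.00): a=0.6485, h=2.9291
  candidates: C₊=(2.7019,3.0551) cross=20.522; C₋=(2.5852,-2.8019) cross=-20.522
  mode + wants cross > 0 → take C=(2.7019,3.0551) (cross=20.522)
ex = (C−B)/|BC| = (0.2356,0.9719); ey = (-0.9719,0.2356)
P = B + -3.18·ex + -1.30·ey = (2.5094,-3.2572)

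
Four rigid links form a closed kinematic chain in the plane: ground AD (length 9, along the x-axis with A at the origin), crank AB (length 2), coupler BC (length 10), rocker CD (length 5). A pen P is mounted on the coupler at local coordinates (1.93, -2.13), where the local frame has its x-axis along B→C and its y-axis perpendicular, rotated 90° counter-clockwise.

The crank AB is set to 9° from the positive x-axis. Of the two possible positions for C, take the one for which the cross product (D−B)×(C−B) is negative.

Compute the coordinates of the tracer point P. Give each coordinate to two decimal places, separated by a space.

2.57 -2.50

A=(0,0), D=(9.00,0)
B = A + 2.00·(cos9°, sin9°) = (1.9754, 0.3129)
|BD| = 7.0316
circle(B,10.00) ∩ circle(D,5.00): a=8.8489, h=4.6581
  candidates: C₊=(11.0227,4.5726) cross=32.754; C₋=(10.6082,-4.7343) cross=-32.754
  mode - wants cross < 0 → take C=(10.6082,-4.7343) (cross=-32.754)
ex = (C−B)/|BC| = (0.8633,-0.5047); ey = (0.5047,0.8633)
P = B + 1.93·ex + -2.13·ey = (2.5665,-2.5000)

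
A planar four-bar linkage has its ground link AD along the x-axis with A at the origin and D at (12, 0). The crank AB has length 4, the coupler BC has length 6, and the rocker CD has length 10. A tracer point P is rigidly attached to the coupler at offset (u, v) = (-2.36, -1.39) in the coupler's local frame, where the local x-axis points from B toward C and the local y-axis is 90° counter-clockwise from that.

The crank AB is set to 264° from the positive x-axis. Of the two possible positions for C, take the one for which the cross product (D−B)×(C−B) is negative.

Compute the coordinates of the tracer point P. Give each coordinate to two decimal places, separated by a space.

A=(0,0), D=(12.00,0)
B = A + 4.00·(cos264°, sin264°) = (-0.4181, -3.9781)
|BD| = 13.0397
circle(B,6.00) ∩ circle(D,10.00): a=4.0658, h=4.4124
  candidates: C₊=(2.1078,1.4643) cross=57.536; C₋=(4.8000,-6.9397) cross=-57.536
  mode - wants cross < 0 → take C=(4.8000,-6.9397) (cross=-57.536)
ex = (C−B)/|BC| = (0.8697,-0.4936); ey = (0.4936,0.8697)
P = B + -2.36·ex + -1.39·ey = (-3.1567,-4.0220)

-3.16 -4.02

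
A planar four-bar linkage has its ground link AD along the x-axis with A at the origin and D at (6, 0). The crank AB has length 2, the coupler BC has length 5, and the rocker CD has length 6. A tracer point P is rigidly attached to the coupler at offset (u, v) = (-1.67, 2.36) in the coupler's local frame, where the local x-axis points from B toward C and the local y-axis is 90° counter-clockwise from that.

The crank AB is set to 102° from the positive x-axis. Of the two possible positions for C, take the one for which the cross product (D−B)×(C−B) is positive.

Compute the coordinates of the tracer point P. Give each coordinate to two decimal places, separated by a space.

-3.24 2.56

A=(0,0), D=(6.00,0)
B = A + 2.00·(cos102°, sin102°) = (-0.4158, 1.9563)
|BD| = 6.7074
circle(B,5.00) ∩ circle(D,6.00): a=2.5337, h=4.3105
  candidates: C₊=(3.2649,5.3404) cross=28.912; C₋=(0.7506,-2.9058) cross=-28.912
  mode + wants cross > 0 → take C=(3.2649,5.3404) (cross=28.912)
ex = (C−B)/|BC| = (0.7362,0.6768); ey = (-0.6768,0.7362)
P = B + -1.67·ex + 2.36·ey = (-3.2425,2.5633)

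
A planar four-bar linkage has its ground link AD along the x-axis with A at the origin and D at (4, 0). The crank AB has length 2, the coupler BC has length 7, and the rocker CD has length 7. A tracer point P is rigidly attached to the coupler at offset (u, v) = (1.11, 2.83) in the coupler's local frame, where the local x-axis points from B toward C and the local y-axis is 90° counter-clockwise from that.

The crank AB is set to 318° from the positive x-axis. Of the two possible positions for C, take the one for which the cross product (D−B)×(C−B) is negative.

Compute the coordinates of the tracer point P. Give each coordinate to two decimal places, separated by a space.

A=(0,0), D=(4.00,0)
B = A + 2.00·(cos318°, sin318°) = (1.4863, -1.3383)
|BD| = 2.8478
circle(B,7.00) ∩ circle(D,7.00): a=1.4239, h=6.8537
  candidates: C₊=(-0.4776,5.3806) cross=19.517; C₋=(5.9639,-6.7189) cross=-19.517
  mode - wants cross < 0 → take C=(5.9639,-6.7189) (cross=-19.517)
ex = (C−B)/|BC| = (0.6397,-0.7687); ey = (0.7687,0.6397)
P = B + 1.11·ex + 2.83·ey = (4.3716,-0.3812)

4.37 -0.38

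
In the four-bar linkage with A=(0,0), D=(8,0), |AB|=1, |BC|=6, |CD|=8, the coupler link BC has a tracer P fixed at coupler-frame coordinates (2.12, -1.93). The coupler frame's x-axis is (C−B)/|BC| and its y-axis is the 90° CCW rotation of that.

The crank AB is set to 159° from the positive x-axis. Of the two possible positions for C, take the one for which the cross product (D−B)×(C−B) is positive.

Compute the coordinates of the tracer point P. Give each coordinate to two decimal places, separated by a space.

1.82 1.17

A=(0,0), D=(8.00,0)
B = A + 1.00·(cos159°, sin159°) = (-0.9336, 0.3584)
|BD| = 8.9408
circle(B,6.00) ∩ circle(D,8.00): a=2.9045, h=5.2501
  candidates: C₊=(2.1790,5.4878) cross=46.940; C₋=(1.7582,-5.0040) cross=-46.940
  mode + wants cross > 0 → take C=(2.1790,5.4878) (cross=46.940)
ex = (C−B)/|BC| = (0.5188,0.8549); ey = (-0.8549,0.5188)
P = B + 2.12·ex + -1.93·ey = (1.8162,1.1696)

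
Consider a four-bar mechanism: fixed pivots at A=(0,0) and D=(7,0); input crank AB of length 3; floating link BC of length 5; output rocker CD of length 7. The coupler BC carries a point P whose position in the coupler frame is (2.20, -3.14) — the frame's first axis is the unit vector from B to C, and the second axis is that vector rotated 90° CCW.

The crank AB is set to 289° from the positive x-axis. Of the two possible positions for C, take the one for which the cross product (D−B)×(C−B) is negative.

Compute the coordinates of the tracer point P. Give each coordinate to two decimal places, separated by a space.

A=(0,0), D=(7.00,0)
B = A + 3.00·(cos289°, sin289°) = (0.9767, -2.8366)
|BD| = 6.6578
circle(B,5.00) ∩ circle(D,7.00): a=1.5265, h=4.7613
  candidates: C₊=(0.3292,2.1213) cross=31.700; C₋=(4.3863,-6.4937) cross=-31.700
  mode - wants cross < 0 → take C=(4.3863,-6.4937) (cross=-31.700)
ex = (C−B)/|BC| = (0.6819,-0.7314); ey = (0.7314,0.6819)
P = B + 2.20·ex + -3.14·ey = (0.1802,-6.5869)

0.18 -6.59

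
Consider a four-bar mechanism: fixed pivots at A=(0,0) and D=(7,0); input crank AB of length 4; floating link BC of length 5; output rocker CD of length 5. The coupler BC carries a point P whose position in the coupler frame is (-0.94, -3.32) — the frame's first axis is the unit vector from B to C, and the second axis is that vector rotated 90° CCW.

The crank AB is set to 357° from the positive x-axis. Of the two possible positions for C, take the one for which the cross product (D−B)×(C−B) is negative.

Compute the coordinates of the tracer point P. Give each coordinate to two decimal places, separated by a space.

A=(0,0), D=(7.00,0)
B = A + 4.00·(cos357°, sin357°) = (3.9945, -0.2093)
|BD| = 3.0128
circle(B,5.00) ∩ circle(D,5.00): a=1.5064, h=4.7677
  candidates: C₊=(5.1660,4.6515) cross=14.364; C₋=(5.8285,-4.8608) cross=-14.364
  mode - wants cross < 0 → take C=(5.8285,-4.8608) (cross=-14.364)
ex = (C−B)/|BC| = (0.3668,-0.9303); ey = (0.9303,0.3668)
P = B + -0.94·ex + -3.32·ey = (0.5611,-0.5527)

0.56 -0.55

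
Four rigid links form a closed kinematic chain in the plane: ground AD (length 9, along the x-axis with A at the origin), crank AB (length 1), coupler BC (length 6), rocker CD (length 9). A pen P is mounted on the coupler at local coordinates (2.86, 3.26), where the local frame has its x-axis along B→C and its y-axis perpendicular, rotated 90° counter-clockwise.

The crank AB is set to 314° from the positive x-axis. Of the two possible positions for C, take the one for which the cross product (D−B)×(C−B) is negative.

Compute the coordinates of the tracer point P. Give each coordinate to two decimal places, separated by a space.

A=(0,0), D=(9.00,0)
B = A + 1.00·(cos314°, sin314°) = (0.6947, -0.7193)
|BD| = 8.3364
circle(B,6.00) ∩ circle(D,9.00): a=1.4692, h=5.8173
  candidates: C₊=(1.6564,5.2031) cross=48.496; C₋=(2.6604,-6.3882) cross=-48.496
  mode - wants cross < 0 → take C=(2.6604,-6.3882) (cross=-48.496)
ex = (C−B)/|BC| = (0.3276,-0.9448); ey = (0.9448,0.3276)
P = B + 2.86·ex + 3.26·ey = (4.7117,-2.3535)

4.71 -2.35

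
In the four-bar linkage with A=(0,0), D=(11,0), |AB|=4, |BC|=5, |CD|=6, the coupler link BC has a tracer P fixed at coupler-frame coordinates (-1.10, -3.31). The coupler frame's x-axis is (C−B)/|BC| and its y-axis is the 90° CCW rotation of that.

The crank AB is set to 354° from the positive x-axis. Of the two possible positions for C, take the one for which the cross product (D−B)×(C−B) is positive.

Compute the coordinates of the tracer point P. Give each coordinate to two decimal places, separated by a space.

6.31 -3.02

A=(0,0), D=(11.00,0)
B = A + 4.00·(cos354°, sin354°) = (3.9781, -0.4181)
|BD| = 7.0343
circle(B,5.00) ∩ circle(D,6.00): a=2.7353, h=4.1855
  candidates: C₊=(6.4598,3.9225) cross=29.442; C₋=(6.9573,-4.4336) cross=-29.442
  mode + wants cross > 0 → take C=(6.4598,3.9225) (cross=29.442)
ex = (C−B)/|BC| = (0.4963,0.8681); ey = (-0.8681,0.4963)
P = B + -1.10·ex + -3.31·ey = (6.3056,-3.0159)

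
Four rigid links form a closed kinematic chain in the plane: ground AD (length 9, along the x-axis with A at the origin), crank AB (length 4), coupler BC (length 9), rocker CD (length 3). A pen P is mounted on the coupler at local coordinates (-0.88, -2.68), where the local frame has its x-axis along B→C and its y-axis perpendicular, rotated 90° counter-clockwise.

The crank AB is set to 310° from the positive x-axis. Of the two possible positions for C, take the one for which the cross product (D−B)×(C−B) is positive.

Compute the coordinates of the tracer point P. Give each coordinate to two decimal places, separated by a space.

3.72 -5.64

A=(0,0), D=(9.00,0)
B = A + 4.00·(cos310°, sin310°) = (2.5712, -3.0642)
|BD| = 7.1217
circle(B,9.00) ∩ circle(D,3.00): a=8.6158, h=2.6015
  candidates: C₊=(9.2294,2.9912) cross=18.527; C₋=(11.4680,-1.7056) cross=-18.527
  mode + wants cross > 0 → take C=(9.2294,2.9912) (cross=18.527)
ex = (C−B)/|BC| = (0.7398,0.6728); ey = (-0.6728,0.7398)
P = B + -0.88·ex + -2.68·ey = (3.7233,-5.6389)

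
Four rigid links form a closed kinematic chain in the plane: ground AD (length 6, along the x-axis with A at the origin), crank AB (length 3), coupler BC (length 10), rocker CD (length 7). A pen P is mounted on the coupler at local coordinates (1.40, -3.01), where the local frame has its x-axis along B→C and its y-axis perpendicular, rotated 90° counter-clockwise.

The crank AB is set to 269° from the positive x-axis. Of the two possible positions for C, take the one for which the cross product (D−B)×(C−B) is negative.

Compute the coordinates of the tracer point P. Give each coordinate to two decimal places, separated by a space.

0.35 -6.29

A=(0,0), D=(6.00,0)
B = A + 3.00·(cos269°, sin269°) = (-0.0524, -2.9995)
|BD| = 6.7549
circle(B,10.00) ∩ circle(D,7.00): a=7.1525, h=6.9887
  candidates: C₊=(3.2529,6.4384) cross=47.208; C₋=(9.4596,-6.0853) cross=-47.208
  mode - wants cross < 0 → take C=(9.4596,-6.0853) (cross=-47.208)
ex = (C−B)/|BC| = (0.9512,-0.3086); ey = (0.3086,0.9512)
P = B + 1.40·ex + -3.01·ey = (0.3505,-6.2947)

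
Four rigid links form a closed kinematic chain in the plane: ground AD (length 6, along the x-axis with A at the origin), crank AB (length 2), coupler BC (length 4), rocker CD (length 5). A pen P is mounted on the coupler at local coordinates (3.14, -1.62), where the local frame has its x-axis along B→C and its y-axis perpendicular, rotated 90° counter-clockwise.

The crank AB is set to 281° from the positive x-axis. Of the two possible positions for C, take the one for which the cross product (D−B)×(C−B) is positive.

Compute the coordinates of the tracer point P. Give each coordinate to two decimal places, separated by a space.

2.73 0.67

A=(0,0), D=(6.00,0)
B = A + 2.00·(cos281°, sin281°) = (0.3816, -1.9633)
|BD| = 5.9515
circle(B,4.00) ∩ circle(D,5.00): a=2.2197, h=3.3276
  candidates: C₊=(1.3793,1.9103) cross=19.804; C₋=(3.5747,-4.3724) cross=-19.804
  mode + wants cross > 0 → take C=(1.3793,1.9103) (cross=19.804)
ex = (C−B)/|BC| = (0.2494,0.9684); ey = (-0.9684,0.2494)
P = B + 3.14·ex + -1.62·ey = (2.7336,0.6734)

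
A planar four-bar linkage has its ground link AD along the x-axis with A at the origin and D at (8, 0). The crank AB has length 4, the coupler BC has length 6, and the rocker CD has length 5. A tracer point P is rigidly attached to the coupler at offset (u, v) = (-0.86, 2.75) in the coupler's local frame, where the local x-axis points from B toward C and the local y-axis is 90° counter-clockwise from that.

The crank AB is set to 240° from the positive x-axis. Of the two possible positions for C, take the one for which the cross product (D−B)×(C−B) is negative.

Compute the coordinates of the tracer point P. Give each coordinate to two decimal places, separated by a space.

A=(0,0), D=(8.00,0)
B = A + 4.00·(cos240°, sin240°) = (-2.0000, -3.4641)
|BD| = 10.5830
circle(B,6.00) ∩ circle(D,5.00): a=5.8112, h=1.4933
  candidates: C₊=(3.0023,-0.1509) cross=15.803; C₋=(3.9799,-2.9730) cross=-15.803
  mode - wants cross < 0 → take C=(3.9799,-2.9730) (cross=-15.803)
ex = (C−B)/|BC| = (0.9966,0.0819); ey = (-0.0819,0.9966)
P = B + -0.86·ex + 2.75·ey = (-3.0822,-0.7937)

-3.08 -0.79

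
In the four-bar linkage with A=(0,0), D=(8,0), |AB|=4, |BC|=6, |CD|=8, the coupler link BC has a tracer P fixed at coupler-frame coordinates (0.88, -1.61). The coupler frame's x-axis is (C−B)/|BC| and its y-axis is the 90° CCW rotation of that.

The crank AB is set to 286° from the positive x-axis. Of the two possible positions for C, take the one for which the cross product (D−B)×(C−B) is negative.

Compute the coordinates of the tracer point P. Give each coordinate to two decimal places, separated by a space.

A=(0,0), D=(8.00,0)
B = A + 4.00·(cos286°, sin286°) = (1.1025, -3.8450)
|BD| = 7.8968
circle(B,6.00) ∩ circle(D,8.00): a=2.1755, h=5.5917
  candidates: C₊=(0.2801,2.0983) cross=44.156; C₋=(5.7254,-7.6698) cross=-44.156
  mode - wants cross < 0 → take C=(5.7254,-7.6698) (cross=-44.156)
ex = (C−B)/|BC| = (0.7705,-0.6375); ey = (0.6375,0.7705)
P = B + 0.88·ex + -1.61·ey = (0.7543,-5.6465)

0.75 -5.65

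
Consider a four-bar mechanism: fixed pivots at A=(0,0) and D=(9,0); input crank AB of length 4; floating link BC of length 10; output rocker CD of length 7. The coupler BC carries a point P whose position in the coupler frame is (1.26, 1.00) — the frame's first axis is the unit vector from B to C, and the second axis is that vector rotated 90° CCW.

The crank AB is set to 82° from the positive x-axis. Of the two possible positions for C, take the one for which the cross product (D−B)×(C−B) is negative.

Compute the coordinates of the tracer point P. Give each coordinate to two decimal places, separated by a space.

A=(0,0), D=(9.00,0)
B = A + 4.00·(cos82°, sin82°) = (0.5567, 3.9611)
|BD| = 9.3263
circle(B,10.00) ∩ circle(D,7.00): a=7.3973, h=6.7290
  candidates: C₊=(10.1116,6.9112) cross=62.756; C₋=(4.3957,-5.2727) cross=-62.756
  mode - wants cross < 0 → take C=(4.3957,-5.2727) (cross=-62.756)
ex = (C−B)/|BC| = (0.3839,-0.9234); ey = (0.9234,0.3839)
P = B + 1.26·ex + 1.00·ey = (1.9638,3.1815)

1.96 3.18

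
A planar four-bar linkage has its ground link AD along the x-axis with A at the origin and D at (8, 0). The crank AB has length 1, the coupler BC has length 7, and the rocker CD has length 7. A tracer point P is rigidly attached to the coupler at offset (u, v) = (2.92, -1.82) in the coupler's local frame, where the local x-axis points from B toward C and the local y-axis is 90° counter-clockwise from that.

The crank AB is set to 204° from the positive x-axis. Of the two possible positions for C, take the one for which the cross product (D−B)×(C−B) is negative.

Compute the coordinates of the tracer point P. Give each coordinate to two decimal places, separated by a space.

A=(0,0), D=(8.00,0)
B = A + 1.00·(cos204°, sin204°) = (-0.9135, -0.4067)
|BD| = 8.9228
circle(B,7.00) ∩ circle(D,7.00): a=4.4614, h=5.3941
  candidates: C₊=(3.2973,5.1851) cross=48.130; C₋=(3.7891,-5.5918) cross=-48.130
  mode - wants cross < 0 → take C=(3.7891,-5.5918) (cross=-48.130)
ex = (C−B)/|BC| = (0.6718,-0.7407); ey = (0.7407,0.6718)
P = B + 2.92·ex + -1.82·ey = (-0.3000,-3.7923)

-0.30 -3.79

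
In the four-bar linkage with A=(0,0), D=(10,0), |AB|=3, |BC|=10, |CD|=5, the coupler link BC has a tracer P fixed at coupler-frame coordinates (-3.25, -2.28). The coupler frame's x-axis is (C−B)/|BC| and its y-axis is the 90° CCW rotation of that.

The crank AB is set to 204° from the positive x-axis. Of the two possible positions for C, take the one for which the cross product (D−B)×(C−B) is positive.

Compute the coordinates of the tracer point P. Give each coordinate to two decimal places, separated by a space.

A=(0,0), D=(10.00,0)
B = A + 3.00·(cos204°, sin204°) = (-2.7406, -1.2202)
|BD| = 12.7989
circle(B,10.00) ∩ circle(D,5.00): a=9.3294, h=3.6003
  candidates: C₊=(6.2030,3.2531) cross=46.080; C₋=(6.8895,-3.9147) cross=-46.080
  mode + wants cross > 0 → take C=(6.2030,3.2531) (cross=46.080)
ex = (C−B)/|BC| = (0.8944,0.4473); ey = (-0.4473,0.8944)
P = B + -3.25·ex + -2.28·ey = (-4.6274,-4.7132)

-4.63 -4.71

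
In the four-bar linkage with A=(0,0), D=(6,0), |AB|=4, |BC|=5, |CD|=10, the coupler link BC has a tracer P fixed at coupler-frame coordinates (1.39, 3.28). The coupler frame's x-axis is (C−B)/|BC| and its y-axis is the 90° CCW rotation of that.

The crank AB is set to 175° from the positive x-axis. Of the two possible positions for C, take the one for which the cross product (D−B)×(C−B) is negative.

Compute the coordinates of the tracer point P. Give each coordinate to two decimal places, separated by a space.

A=(0,0), D=(6.00,0)
B = A + 4.00·(cos175°, sin175°) = (-3.9848, 0.3486)
|BD| = 9.9909
circle(B,5.00) ∩ circle(D,10.00): a=1.2420, h=4.8433
  candidates: C₊=(-2.5745,5.1456) cross=48.389; C₋=(-2.9125,-4.5351) cross=-48.389
  mode - wants cross < 0 → take C=(-2.9125,-4.5351) (cross=-48.389)
ex = (C−B)/|BC| = (0.2144,-0.9767); ey = (0.9767,0.2144)
P = B + 1.39·ex + 3.28·ey = (-0.4830,-0.3056)

-0.48 -0.31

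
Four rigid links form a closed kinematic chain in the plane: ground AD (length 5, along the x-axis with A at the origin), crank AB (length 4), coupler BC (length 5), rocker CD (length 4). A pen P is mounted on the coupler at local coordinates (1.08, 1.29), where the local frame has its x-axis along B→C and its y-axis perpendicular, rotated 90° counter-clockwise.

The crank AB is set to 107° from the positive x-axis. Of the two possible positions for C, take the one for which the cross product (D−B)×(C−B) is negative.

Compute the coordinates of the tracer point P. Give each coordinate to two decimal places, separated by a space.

A=(0,0), D=(5.00,0)
B = A + 4.00·(cos107°, sin107°) = (-1.1695, 3.8252)
|BD| = 7.2591
circle(B,5.00) ∩ circle(D,4.00): a=4.2495, h=2.6348
  candidates: C₊=(3.8305,3.8252) cross=19.126; C₋=(1.0537,-0.6533) cross=-19.126
  mode - wants cross < 0 → take C=(1.0537,-0.6533) (cross=-19.126)
ex = (C−B)/|BC| = (0.4446,-0.8957); ey = (0.8957,0.4446)
P = B + 1.08·ex + 1.29·ey = (0.4662,3.4314)

0.47 3.43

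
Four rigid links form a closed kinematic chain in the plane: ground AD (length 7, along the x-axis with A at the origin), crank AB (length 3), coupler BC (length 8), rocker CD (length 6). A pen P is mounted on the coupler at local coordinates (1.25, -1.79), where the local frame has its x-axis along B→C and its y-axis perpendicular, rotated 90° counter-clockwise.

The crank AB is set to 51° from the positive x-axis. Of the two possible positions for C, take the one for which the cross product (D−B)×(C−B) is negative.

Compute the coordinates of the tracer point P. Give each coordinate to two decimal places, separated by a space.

A=(0,0), D=(7.00,0)
B = A + 3.00·(cos51°, sin51°) = (1.8880, 2.3314)
|BD| = 5.6186
circle(B,8.00) ∩ circle(D,6.00): a=5.3010, h=5.9916
  candidates: C₊=(9.1973,5.5832) cross=33.664; C₋=(4.2248,-5.3196) cross=-33.664
  mode - wants cross < 0 → take C=(4.2248,-5.3196) (cross=-33.664)
ex = (C−B)/|BC| = (0.2921,-0.9564); ey = (0.9564,0.2921)
P = B + 1.25·ex + -1.79·ey = (0.5412,0.6131)

0.54 0.61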